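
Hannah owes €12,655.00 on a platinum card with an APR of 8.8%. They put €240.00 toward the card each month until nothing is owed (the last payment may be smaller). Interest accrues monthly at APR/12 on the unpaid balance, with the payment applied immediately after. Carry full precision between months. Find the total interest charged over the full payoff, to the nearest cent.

Monthly rate r = 8.8%/12 = 0.733333% = 0.00733333.
Payoff takes n = ⌈−ln(1 − rB₀/P)/ln(1+r)⌉ = ⌈66.908⌉ = 67 payments; the last is €218.03.
Total paid = 66·€240.00 + €218.03 = €16,058.03.
Total interest = total paid − principal = €16,058.03 − €12,655.00 = €3,403.03.

€3,403.03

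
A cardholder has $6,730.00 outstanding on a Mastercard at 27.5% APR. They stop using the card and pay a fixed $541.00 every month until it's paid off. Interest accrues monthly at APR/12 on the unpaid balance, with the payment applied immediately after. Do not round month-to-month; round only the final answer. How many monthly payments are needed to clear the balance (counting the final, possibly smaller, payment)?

15 payments

Monthly rate r = 27.5%/12 = 2.29167% = 0.0229167.
Recurrence: B ← B·(1+r) − $541.00.
Month 1: interest $154.23; balance after payment $6,343.23.
Month 2: interest $145.37; balance after payment $5,947.59.
Closed form: n = −ln(1 − rB₀/P)/ln(1+r) = −ln(0.71492)/ln(1.02292) ≈ 14.811, so the balance reaches zero during payment 15.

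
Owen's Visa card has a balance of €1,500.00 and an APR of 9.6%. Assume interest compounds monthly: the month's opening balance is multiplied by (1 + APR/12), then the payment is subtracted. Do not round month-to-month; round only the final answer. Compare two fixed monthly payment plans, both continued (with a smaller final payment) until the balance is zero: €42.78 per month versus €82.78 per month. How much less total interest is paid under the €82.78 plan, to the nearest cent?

Monthly rate r = 9.6%/12 = 0.8% = 0.008.
At €42.78/mo: n = ⌈−ln(1 − rB₀/P)/ln(1+r)⌉ = 42 payments (last €13.52); total interest = total paid − €1,500.00 = €267.50.
At €82.78/mo: 20 payments (last €54.25); total interest €127.07.
Interest saved = €267.50 − €127.07 = €140.43.

€140.43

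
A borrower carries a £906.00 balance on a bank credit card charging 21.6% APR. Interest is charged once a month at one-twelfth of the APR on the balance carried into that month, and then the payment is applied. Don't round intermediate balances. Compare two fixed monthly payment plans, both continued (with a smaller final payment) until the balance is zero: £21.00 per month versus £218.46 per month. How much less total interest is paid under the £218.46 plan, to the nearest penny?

Monthly rate r = 21.6%/12 = 1.8% = 0.018.
At £21.00/mo: n = ⌈−ln(1 − rB₀/P)/ln(1+r)⌉ = 85 payments (last £0.13); total interest = total paid − £906.00 = £858.13.
At £218.46/mo: 5 payments (last £76.65); total interest £44.49.
Interest saved = £858.13 − £44.49 = £813.64.

£813.64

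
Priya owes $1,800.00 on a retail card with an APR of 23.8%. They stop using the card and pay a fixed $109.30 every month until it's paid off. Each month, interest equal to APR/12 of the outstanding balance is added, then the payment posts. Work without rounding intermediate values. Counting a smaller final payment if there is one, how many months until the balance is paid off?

Monthly rate r = 23.8%/12 = 1.98333% = 0.0198333.
Recurrence: B ← B·(1+r) − $109.30.
Month 1: interest $35.70; balance after payment $1,726.40.
Month 2: interest $34.24; balance after payment $1,651.34.
Closed form: n = −ln(1 − rB₀/P)/ln(1+r) = −ln(0.67338)/ln(1.01983) ≈ 20.136, so the balance reaches zero during payment 21.

21 months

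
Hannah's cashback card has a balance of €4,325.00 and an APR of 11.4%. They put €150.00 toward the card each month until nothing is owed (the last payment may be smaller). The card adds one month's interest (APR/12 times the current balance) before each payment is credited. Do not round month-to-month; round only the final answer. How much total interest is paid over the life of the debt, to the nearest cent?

Monthly rate r = 11.4%/12 = 0.95% = 0.0095.
Payoff takes n = ⌈−ln(1 − rB₀/P)/ln(1+r)⌉ = ⌈33.854⌉ = 34 payments; the last is €128.12.
Total paid = 33·€150.00 + €128.12 = €5,078.12.
Total interest = total paid − principal = €5,078.12 − €4,325.00 = €753.12.

€753.12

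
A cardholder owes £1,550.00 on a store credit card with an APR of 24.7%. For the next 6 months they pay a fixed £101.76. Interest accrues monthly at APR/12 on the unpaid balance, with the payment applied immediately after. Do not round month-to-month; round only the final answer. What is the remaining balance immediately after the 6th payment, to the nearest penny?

£1,108.70

Monthly rate r = 24.7%/12 = 2.05833% = 0.0205833.
Each month: B ← B·(1+r) − £101.76.
Month 1: interest £31.90; balance after payment £1,480.14.
Month 2: interest £30.47; balance after payment £1,408.85.
Month 3: interest £29.00; balance after payment £1,336.09.
Month 4: interest £27.50; balance after payment £1,261.83.
Month 5: interest £25.97; balance after payment £1,186.04.
Month 6: interest £24.41; balance after payment £1,108.70.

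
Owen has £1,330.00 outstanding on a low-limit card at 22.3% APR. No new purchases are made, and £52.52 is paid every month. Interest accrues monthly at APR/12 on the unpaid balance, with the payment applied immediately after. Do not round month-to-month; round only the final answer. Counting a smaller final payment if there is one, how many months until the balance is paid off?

Monthly rate r = 22.3%/12 = 1.85833% = 0.0185833.
Recurrence: B ← B·(1+r) − £52.52.
Month 1: interest £24.72; balance after payment £1,302.20.
Month 2: interest £24.20; balance after payment £1,273.87.
Closed form: n = −ln(1 − rB₀/P)/ln(1+r) = −ln(0.5294)/ln(1.01858) ≈ 34.542, so the balance reaches zero during payment 35.

35 payments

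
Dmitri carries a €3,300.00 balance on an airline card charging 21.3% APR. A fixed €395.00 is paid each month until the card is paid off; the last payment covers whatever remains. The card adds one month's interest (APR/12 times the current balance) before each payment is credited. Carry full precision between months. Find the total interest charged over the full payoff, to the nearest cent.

Monthly rate r = 21.3%/12 = 1.775% = 0.01775.
Payoff takes n = ⌈−ln(1 − rB₀/P)/ln(1+r)⌉ = ⌈9.123⌉ = 10 payments; the last is €48.91.
Total paid = 9·€395.00 + €48.91 = €3,603.91.
Total interest = total paid − principal = €3,603.91 − €3,300.00 = €303.91.

€303.91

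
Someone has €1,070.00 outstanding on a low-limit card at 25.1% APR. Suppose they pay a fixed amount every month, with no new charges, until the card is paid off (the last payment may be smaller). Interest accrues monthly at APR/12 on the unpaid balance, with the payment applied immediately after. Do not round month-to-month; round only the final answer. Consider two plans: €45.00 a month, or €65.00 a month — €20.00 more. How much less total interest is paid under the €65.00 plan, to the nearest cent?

€169.89

Monthly rate r = 25.1%/12 = 2.09167% = 0.0209167.
At €45.00/mo: n = ⌈−ln(1 − rB₀/P)/ln(1+r)⌉ = 34 payments (last €10.37); total interest = total paid − €1,070.00 = €425.37.
At €65.00/mo: 21 payments (last €25.48); total interest €255.48.
Interest saved = €425.37 − €255.48 = €169.89.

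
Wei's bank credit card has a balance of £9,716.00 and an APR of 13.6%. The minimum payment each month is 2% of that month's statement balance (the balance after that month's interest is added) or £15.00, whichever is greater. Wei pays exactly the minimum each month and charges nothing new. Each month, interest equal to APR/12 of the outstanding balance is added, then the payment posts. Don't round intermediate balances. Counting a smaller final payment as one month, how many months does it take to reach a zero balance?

Monthly rate r = 13.6%/12 = 1.13333% = 0.0113333.
While 2% of the post-interest balance exceeds £15.00, each month B ← (B·(1+r))·(1 − 0.02), i.e. B shrinks by the factor (1+r)·0.98 = 0.99111.
This holds for months 1–288. Entering month 289 the balance is £741.59; 2% of the post-interest balance is now below £15.00, so the flat £15.00 minimum applies from here.
From month 289 a fixed £15.00 at rate r clears £741.59 in 73 more payments. Total: 288 + 73 = 361 months.

361 months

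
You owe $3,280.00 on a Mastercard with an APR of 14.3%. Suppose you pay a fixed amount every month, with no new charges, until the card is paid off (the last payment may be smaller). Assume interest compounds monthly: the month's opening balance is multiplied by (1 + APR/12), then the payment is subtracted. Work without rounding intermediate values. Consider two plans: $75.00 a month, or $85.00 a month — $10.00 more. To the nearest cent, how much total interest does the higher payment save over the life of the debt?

Monthly rate r = 14.3%/12 = 1.19167% = 0.0119167.
At $75.00/mo: n = ⌈−ln(1 − rB₀/P)/ln(1+r)⌉ = 63 payments (last $12.18); total interest = total paid − $3,280.00 = $1,382.18.
At $85.00/mo: 52 payments (last $84.23); total interest $1,139.23.
Interest saved = $1,382.18 − $1,139.23 = $242.95.

$242.95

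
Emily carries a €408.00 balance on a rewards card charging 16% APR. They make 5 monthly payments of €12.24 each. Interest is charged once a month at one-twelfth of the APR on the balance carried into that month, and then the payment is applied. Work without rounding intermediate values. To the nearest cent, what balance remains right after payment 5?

Monthly rate r = 16%/12 = 1.33333% = 0.0133333.
Each month: B ← B·(1+r) − €12.24.
Month 1: interest €5.44; balance after payment €401.20.
Month 2: interest €5.35; balance after payment €394.31.
Month 3: interest €5.26; balance after payment €387.33.
Month 4: interest €5.16; balance after payment €380.25.
Month 5: interest €5.07; balance after payment €373.08.

€373.08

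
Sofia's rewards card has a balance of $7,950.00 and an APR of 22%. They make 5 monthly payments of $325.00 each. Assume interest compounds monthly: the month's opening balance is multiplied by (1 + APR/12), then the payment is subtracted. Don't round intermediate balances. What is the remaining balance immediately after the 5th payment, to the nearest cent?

$7,020.28

Monthly rate r = 22%/12 = 1.83333% = 0.0183333.
Each month: B ← B·(1+r) − $325.00.
Month 1: interest $145.75; balance after payment $7,770.75.
Month 2: interest $142.46; balance after payment $7,588.21.
Month 3: interest $139.12; balance after payment $7,402.33.
Month 4: interest $135.71; balance after payment $7,213.04.
Month 5: interest $132.24; balance after payment $7,020.28.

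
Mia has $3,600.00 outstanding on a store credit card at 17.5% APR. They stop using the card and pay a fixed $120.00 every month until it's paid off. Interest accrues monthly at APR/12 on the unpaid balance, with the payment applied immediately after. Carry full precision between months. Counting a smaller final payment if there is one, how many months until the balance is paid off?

Monthly rate r = 17.5%/12 = 1.45833% = 0.0145833.
Recurrence: B ← B·(1+r) − $120.00.
Month 1: interest $52.50; balance after payment $3,532.50.
Month 2: interest $51.52; balance after payment $3,464.02.
Closed form: n = −ln(1 − rB₀/P)/ln(1+r) = −ln(0.5625)/ln(1.01458) ≈ 39.741, so the balance reaches zero during payment 40.

40 payments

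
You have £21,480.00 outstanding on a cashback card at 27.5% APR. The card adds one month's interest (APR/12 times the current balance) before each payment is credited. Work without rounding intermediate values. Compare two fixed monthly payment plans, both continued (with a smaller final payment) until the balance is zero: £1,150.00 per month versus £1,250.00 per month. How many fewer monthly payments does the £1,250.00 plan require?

Monthly rate r = 27.5%/12 = 2.29167% = 0.0229167.
At £1,150.00/mo: n = ⌈−ln(1 − rB₀/P)/ln(1+r)⌉ = 25 payments (last £759.16); total interest = total paid − £21,480.00 = £6,879.16.
At £1,250.00/mo: 23 payments (last £115.31); total interest £6,135.31.
Payments saved = 25 − 23 = 2.

2 fewer payments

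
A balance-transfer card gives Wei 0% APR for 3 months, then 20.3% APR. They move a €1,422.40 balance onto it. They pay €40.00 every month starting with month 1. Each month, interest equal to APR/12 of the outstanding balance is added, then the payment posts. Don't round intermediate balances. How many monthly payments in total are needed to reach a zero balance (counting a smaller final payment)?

51 payments

Promo months 1–3 at r₀ = 0%/12 = 0; months 4+ at r₁ = 20.3%/12 = 0.0169167.
After month 3 (no interest yet): B = €1,422.40 − 3·€40.00 = €1,302.40.
Then at r₁ with €40.00/mo: n₂ = −ln(1 − r₁·B/P)/ln(1+r₁) ≈ 47.71 → 48 more payments.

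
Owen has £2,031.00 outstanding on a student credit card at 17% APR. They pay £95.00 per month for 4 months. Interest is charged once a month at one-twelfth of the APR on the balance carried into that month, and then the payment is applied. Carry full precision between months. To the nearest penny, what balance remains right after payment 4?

£1,760.41

Monthly rate r = 17%/12 = 1.41667% = 0.0141667.
Each month: B ← B·(1+r) − £95.00.
Month 1: interest £28.77; balance after payment £1,964.77.
Month 2: interest £27.83; balance after payment £1,897.61.
Month 3: interest £26.88; balance after payment £1,829.49.
Month 4: interest £25.92; balance after payment £1,760.41.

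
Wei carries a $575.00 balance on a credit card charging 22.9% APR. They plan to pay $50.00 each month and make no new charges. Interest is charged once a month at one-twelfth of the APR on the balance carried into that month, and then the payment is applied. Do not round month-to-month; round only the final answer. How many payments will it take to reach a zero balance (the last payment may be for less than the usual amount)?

14 payments

Monthly rate r = 22.9%/12 = 1.90833% = 0.0190833.
Recurrence: B ← B·(1+r) − $50.00.
Month 1: interest $10.97; balance after payment $535.97.
Month 2: interest $10.23; balance after payment $496.20.
Closed form: n = −ln(1 − rB₀/P)/ln(1+r) = −ln(0.78054)/ln(1.01908) ≈ 13.107, so the balance reaches zero during payment 14.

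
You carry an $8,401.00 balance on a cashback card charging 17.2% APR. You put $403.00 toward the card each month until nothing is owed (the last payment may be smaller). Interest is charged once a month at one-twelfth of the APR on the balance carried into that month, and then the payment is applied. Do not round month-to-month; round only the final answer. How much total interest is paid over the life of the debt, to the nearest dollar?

Monthly rate r = 17.2%/12 = 1.43333% = 0.0143333.
Payoff takes n = ⌈−ln(1 − rB₀/P)/ln(1+r)⌉ = ⌈24.941⌉ = 25 payments; the last is $379.52.
Total paid = 24·$403.00 + $379.52 = $10,051.52.
Total interest = total paid − principal = $10,051.52 − $8,401.00 = $1,650.52.

$1,651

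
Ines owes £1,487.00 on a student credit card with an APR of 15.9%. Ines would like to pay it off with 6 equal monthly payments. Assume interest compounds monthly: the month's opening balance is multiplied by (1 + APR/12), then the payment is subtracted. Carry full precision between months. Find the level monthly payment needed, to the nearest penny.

£259.45

Monthly rate r = 15.9%/12 = 1.325% = 0.01325.
Level-payment amortization: P = B₀·r / (1 − (1+r)^(−n)) = 1487.00·0.01325 / (1 − 1.01325^(−6)).
Denominator 1 − (1+r)^(−6) = 0.0759396717.
P = 19.7027 / 0.0759396717 ≈ 259.45.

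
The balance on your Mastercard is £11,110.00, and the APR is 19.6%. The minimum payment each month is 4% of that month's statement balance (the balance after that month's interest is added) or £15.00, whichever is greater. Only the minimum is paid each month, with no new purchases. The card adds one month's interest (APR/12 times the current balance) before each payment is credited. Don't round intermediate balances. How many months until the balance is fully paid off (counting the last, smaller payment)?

171 months

Monthly rate r = 19.6%/12 = 1.63333% = 0.0163333.
While 4% of the post-interest balance exceeds £15.00, each month B ← (B·(1+r))·(1 − 0.04), i.e. B shrinks by the factor (1+r)·0.96 = 0.97568.
This holds for months 1–139. Entering month 140 the balance is £362.61; 4% of the post-interest balance is now below £15.00, so the flat £15.00 minimum applies from here.
From month 140 a fixed £15.00 at rate r clears £362.61 in 32 more payments. Total: 139 + 32 = 171 months.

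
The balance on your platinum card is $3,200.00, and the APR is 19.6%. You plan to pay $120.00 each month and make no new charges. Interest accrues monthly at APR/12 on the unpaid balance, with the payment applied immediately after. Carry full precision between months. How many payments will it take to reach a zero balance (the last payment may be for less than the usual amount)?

36 payments

Monthly rate r = 19.6%/12 = 1.63333% = 0.0163333.
Recurrence: B ← B·(1+r) − $120.00.
Month 1: interest $52.27; balance after payment $3,132.27.
Month 2: interest $51.16; balance after payment $3,063.43.
Closed form: n = −ln(1 − rB₀/P)/ln(1+r) = −ln(0.56444)/ln(1.01633) ≈ 35.300, so the balance reaches zero during payment 36.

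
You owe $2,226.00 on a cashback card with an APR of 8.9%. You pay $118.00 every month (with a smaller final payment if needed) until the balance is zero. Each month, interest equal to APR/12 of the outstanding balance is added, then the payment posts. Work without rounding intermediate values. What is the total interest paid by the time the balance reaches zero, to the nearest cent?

Monthly rate r = 8.9%/12 = 0.741667% = 0.00741667.
Payoff takes n = ⌈−ln(1 − rB₀/P)/ln(1+r)⌉ = ⌈20.397⌉ = 21 payments; the last is $46.95.
Total paid = 20·$118.00 + $46.95 = $2,406.95.
Total interest = total paid − principal = $2,406.95 − $2,226.00 = $180.95.

$180.95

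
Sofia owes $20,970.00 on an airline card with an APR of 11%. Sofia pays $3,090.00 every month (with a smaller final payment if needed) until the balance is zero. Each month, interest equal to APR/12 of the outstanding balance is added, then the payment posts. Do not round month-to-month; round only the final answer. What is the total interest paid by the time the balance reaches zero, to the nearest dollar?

$780

Monthly rate r = 11%/12 = 0.916667% = 0.00916667.
Payoff takes n = ⌈−ln(1 − rB₀/P)/ln(1+r)⌉ = ⌈7.039⌉ = 8 payments; the last is $120.24.
Total paid = 7·$3,090.00 + $120.24 = $21,750.24.
Total interest = total paid − principal = $21,750.24 − $20,970.00 = $780.24.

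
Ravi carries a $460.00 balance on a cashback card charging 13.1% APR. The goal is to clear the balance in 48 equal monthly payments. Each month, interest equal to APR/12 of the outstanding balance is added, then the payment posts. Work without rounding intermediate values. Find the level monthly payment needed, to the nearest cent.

Monthly rate r = 13.1%/12 = 1.09167% = 0.0109167.
Level-payment amortization: P = B₀·r / (1 − (1+r)^(−n)) = 460.00·0.0109167 / (1 − 1.01092^(−48)).
Denominator 1 − (1+r)^(−48) = 0.406168981.
P = 5.02167 / 0.406168981 ≈ 12.36.

$12.36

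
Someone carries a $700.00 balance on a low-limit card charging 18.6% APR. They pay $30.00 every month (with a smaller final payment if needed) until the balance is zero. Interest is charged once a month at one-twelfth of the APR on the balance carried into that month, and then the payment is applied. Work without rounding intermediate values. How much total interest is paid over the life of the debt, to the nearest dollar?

Monthly rate r = 18.6%/12 = 1.55% = 0.0155.
Payoff takes n = ⌈−ln(1 − rB₀/P)/ln(1+r)⌉ = ⌈29.185⌉ = 30 payments; the last is $5.58.
Total paid = 29·$30.00 + $5.58 = $875.58.
Total interest = total paid − principal = $875.58 − $700.00 = $175.58.

$176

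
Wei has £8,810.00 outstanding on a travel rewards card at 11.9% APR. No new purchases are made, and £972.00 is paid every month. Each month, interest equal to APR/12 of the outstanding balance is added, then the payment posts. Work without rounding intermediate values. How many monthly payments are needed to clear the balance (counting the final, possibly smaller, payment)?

10 months

Monthly rate r = 11.9%/12 = 0.991667% = 0.00991667.
Recurrence: B ← B·(1+r) − £972.00.
Month 1: interest £87.37; balance after payment £7,925.37.
Month 2: interest £78.59; balance after payment £7,031.96.
Closed form: n = −ln(1 − rB₀/P)/ln(1+r) = −ln(0.91012)/ln(1.00992) ≈ 9.544, so the balance reaches zero during payment 10.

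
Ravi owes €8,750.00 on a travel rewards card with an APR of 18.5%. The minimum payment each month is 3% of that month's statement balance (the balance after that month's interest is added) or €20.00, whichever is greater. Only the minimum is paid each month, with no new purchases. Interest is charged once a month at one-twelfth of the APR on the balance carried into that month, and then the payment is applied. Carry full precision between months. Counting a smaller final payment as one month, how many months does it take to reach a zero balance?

Monthly rate r = 18.5%/12 = 1.54167% = 0.0154167.
While 3% of the post-interest balance exceeds €20.00, each month B ← (B·(1+r))·(1 − 0.03), i.e. B shrinks by the factor (1+r)·0.97 = 0.98495.
This holds for months 1–171. Entering month 172 the balance is €654.86; 3% of the post-interest balance is now below €20.00, so the flat €20.00 minimum applies from here.
From month 172 a fixed €20.00 at rate r clears €654.86 in 46 more payments. Total: 171 + 46 = 217 months.

217 months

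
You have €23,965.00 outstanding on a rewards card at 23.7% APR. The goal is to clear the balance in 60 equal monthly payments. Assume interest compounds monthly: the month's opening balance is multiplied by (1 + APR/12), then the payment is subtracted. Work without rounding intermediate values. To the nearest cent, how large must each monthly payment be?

Monthly rate r = 23.7%/12 = 1.975% = 0.01975.
Level-payment amortization: P = B₀·r / (1 − (1+r)^(−n)) = 23965.00·0.01975 / (1 − 1.01975^(−60)).
Denominator 1 − (1+r)^(−60) = 0.690701965.
P = 473.309 / 0.690701965 ≈ 685.26.

€685.26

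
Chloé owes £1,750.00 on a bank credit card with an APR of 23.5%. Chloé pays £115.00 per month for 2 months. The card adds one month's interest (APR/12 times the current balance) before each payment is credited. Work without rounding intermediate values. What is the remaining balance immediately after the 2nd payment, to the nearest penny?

£1,586.96

Monthly rate r = 23.5%/12 = 1.95833% = 0.0195833.
Each month: B ← B·(1+r) − £115.00.
Month 1: interest £34.27; balance after payment £1,669.27.
Month 2: interest £32.69; balance after payment £1,586.96.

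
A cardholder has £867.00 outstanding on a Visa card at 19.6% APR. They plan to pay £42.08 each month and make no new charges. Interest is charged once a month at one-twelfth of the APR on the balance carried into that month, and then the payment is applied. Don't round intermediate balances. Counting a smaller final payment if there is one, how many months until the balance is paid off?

Monthly rate r = 19.6%/12 = 1.63333% = 0.0163333.
Recurrence: B ← B·(1+r) − £42.08.
Month 1: interest £14.16; balance after payment £839.08.
Month 2: interest £13.70; balance after payment £810.71.
Closed form: n = −ln(1 − rB₀/P)/ln(1+r) = −ln(0.66347)/ln(1.01633) ≈ 25.323, so the balance reaches zero during payment 26.

26 payments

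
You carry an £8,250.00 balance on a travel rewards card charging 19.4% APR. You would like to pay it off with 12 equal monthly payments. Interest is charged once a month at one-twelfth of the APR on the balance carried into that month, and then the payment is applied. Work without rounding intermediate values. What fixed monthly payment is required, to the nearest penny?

£761.87

Monthly rate r = 19.4%/12 = 1.61667% = 0.0161667.
Level-payment amortization: P = B₀·r / (1 − (1+r)^(−n)) = 8250.00·0.0161667 / (1 − 1.01617^(−12)).
Denominator 1 − (1+r)^(−12) = 0.175063225.
P = 133.375 / 0.175063225 ≈ 761.87.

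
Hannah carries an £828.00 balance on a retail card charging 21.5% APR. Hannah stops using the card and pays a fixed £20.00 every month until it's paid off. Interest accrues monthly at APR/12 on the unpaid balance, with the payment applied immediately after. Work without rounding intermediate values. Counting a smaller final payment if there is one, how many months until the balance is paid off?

Monthly rate r = 21.5%/12 = 1.79167% = 0.0179167.
Recurrence: B ← B·(1+r) − £20.00.
Month 1: interest £14.84; balance after payment £822.84.
Month 2: interest £14.74; balance after payment £817.58.
Closed form: n = −ln(1 − rB₀/P)/ln(1+r) = −ln(0.25825)/ln(1.01792) ≈ 76.237, so the balance reaches zero during payment 77.

77 payments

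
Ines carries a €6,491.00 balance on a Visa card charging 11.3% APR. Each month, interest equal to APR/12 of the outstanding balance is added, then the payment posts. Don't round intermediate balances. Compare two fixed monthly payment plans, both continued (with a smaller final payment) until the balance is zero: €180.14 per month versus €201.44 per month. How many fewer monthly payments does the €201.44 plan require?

Monthly rate r = 11.3%/12 = 0.941667% = 0.00941667.
At €180.14/mo: n = ⌈−ln(1 − rB₀/P)/ln(1+r)⌉ = 45 payments (last €40.09); total interest = total paid − €6,491.00 = €1,475.25.
At €201.44/mo: 39 payments (last €116.99); total interest €1,280.71.
Payments saved = 45 − 39 = 6.

6 fewer payments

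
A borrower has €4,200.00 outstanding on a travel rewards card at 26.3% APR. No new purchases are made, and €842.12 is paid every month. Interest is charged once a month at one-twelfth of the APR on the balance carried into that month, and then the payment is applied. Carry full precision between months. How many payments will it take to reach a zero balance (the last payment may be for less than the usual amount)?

Monthly rate r = 26.3%/12 = 2.19167% = 0.0219167.
Recurrence: B ← B·(1+r) − €842.12.
Month 1: interest €92.05; balance after payment €3,449.93.
Month 2: interest €75.61; balance after payment €2,683.42.
Month 3: interest €58.81; balance after payment €1,900.11.
Month 4: interest €41.64; balance after payment €1,099.64.
Month 5: interest €24.10; balance after payment €281.62.
Month 6: interest €6.17; balance after payment €0.00.

6 months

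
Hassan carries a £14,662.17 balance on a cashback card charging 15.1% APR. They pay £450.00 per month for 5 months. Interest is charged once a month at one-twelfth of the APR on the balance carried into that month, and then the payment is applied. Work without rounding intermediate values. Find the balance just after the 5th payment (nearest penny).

£13,300.83

Monthly rate r = 15.1%/12 = 1.25833% = 0.0125833.
Each month: B ← B·(1+r) − £450.00.
Month 1: interest £184.50; balance after payment £14,396.67.
Month 2: interest £181.16; balance after payment £14,127.83.
Month 3: interest £177.78; balance after payment £13,855.60.
Month 4: interest £174.35; balance after payment £13,579.95.
Month 5: interest £170.88; balance after payment £13,300.83.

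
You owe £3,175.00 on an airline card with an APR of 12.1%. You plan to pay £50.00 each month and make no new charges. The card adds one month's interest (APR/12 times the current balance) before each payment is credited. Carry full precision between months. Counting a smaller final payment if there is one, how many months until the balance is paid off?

102 months

Monthly rate r = 12.1%/12 = 1.00833% = 0.0100833.
Recurrence: B ← B·(1+r) − £50.00.
Month 1: interest £32.01; balance after payment £3,157.01.
Month 2: interest £31.83; balance after payment £3,138.85.
Closed form: n = −ln(1 − rB₀/P)/ln(1+r) = −ln(0.35971)/ln(1.01008) ≈ 101.912, so the balance reaches zero during payment 102.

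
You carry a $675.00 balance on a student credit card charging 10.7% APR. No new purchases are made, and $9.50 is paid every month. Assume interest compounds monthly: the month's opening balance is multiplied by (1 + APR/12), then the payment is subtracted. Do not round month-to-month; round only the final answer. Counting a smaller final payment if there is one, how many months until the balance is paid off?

Monthly rate r = 10.7%/12 = 0.891667% = 0.00891667.
Recurrence: B ← B·(1+r) − $9.50.
Month 1: interest $6.02; balance after payment $671.52.
Month 2: interest $5.99; balance after payment $668.01.
Closed form: n = −ln(1 − rB₀/P)/ln(1+r) = −ln(0.36645)/ln(1.00892) ≈ 113.088, so the balance reaches zero during payment 114.

114 months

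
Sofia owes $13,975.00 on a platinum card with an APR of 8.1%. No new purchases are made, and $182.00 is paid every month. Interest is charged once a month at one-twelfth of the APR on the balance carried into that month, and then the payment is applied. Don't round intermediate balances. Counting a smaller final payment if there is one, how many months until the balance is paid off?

109 payments

Monthly rate r = 8.1%/12 = 0.675% = 0.00675.
Recurrence: B ← B·(1+r) − $182.00.
Month 1: interest $94.33; balance after payment $13,887.33.
Month 2: interest $93.74; balance after payment $13,799.07.
Closed form: n = −ln(1 − rB₀/P)/ln(1+r) = −ln(0.4817)/ln(1.00675) ≈ 108.578, so the balance reaches zero during payment 109.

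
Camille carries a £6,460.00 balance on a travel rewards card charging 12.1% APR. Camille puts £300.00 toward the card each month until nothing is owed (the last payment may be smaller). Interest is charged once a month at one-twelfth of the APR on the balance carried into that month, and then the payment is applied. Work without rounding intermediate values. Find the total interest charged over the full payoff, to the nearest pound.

Monthly rate r = 12.1%/12 = 1.00833% = 0.0100833.
Payoff takes n = ⌈−ln(1 − rB₀/P)/ln(1+r)⌉ = ⌈24.398⌉ = 25 payments; the last is £119.90.
Total paid = 24·£300.00 + £119.90 = £7,319.90.
Total interest = total paid − principal = £7,319.90 − £6,460.00 = £859.90.

£860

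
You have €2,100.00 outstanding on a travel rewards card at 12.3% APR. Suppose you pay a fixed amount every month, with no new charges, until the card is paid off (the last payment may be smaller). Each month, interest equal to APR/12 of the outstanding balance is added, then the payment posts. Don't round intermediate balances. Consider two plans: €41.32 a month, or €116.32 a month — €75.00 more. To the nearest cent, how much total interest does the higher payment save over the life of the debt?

€647.75

Monthly rate r = 12.3%/12 = 1.025% = 0.01025.
At €41.32/mo: n = ⌈−ln(1 − rB₀/P)/ln(1+r)⌉ = 73 payments (last €6.81); total interest = total paid − €2,100.00 = €881.85.
At €116.32/mo: 21 payments (last €7.70); total interest €234.10.
Interest saved = €881.85 − €234.10 = €647.75.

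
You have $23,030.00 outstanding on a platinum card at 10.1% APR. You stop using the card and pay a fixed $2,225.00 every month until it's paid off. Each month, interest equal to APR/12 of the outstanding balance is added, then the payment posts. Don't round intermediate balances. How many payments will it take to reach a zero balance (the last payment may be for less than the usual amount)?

11 payments

Monthly rate r = 10.1%/12 = 0.841667% = 0.00841667.
Recurrence: B ← B·(1+r) − $2,225.00.
Month 1: interest $193.84; balance after payment $20,998.84.
Month 2: interest $176.74; balance after payment $18,950.58.
Closed form: n = −ln(1 − rB₀/P)/ln(1+r) = −ln(0.91288)/ln(1.00842) ≈ 10.875, so the balance reaches zero during payment 11.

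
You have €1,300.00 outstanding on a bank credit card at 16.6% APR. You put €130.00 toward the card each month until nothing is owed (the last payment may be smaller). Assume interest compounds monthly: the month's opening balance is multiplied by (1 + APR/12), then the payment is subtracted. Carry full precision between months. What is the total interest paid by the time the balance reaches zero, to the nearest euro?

€109

Monthly rate r = 16.6%/12 = 1.38333% = 0.0138333.
Payoff takes n = ⌈−ln(1 − rB₀/P)/ln(1+r)⌉ = ⌈10.837⌉ = 11 payments; the last is €108.95.
Total paid = 10·€130.00 + €108.95 = €1,408.95.
Total interest = total paid − principal = €1,408.95 − €1,300.00 = €108.95.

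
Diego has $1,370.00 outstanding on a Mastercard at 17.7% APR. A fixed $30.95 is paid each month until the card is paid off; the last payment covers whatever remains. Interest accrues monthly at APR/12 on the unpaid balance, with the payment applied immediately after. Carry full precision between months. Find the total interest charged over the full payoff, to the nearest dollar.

Monthly rate r = 17.7%/12 = 1.475% = 0.01475.
Payoff takes n = ⌈−ln(1 − rB₀/P)/ln(1+r)⌉ = ⌈72.268⌉ = 73 payments; the last is $8.33.
Total paid = 72·$30.95 + $8.33 = $2,236.73.
Total interest = total paid − principal = $2,236.73 − $1,370.00 = $866.73.

$867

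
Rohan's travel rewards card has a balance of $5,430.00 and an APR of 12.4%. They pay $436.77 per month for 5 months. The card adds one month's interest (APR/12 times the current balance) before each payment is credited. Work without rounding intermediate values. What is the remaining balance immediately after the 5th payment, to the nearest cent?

$3,486.96

Monthly rate r = 12.4%/12 = 1.03333% = 0.0103333.
Each month: B ← B·(1+r) − $436.77.
Month 1: interest $56.11; balance after payment $5,049.34.
Month 2: interest $52.18; balance after payment $4,664.75.
Month 3: interest $48.20; balance after payment $4,276.18.
Month 4: interest $44.19; balance after payment $3,883.60.
Month 5: interest $40.13; balance after payment $3,486.96.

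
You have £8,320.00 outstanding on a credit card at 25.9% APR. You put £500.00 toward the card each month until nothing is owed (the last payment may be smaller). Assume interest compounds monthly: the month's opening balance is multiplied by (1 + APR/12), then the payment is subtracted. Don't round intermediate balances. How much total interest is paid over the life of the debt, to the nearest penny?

£2,099.40

Monthly rate r = 25.9%/12 = 2.15833% = 0.0215833.
Payoff takes n = ⌈−ln(1 − rB₀/P)/ln(1+r)⌉ = ⌈20.837⌉ = 21 payments; the last is £419.40.
Total paid = 20·£500.00 + £419.40 = £10,419.40.
Total interest = total paid − principal = £10,419.40 − £8,320.00 = £2,099.40.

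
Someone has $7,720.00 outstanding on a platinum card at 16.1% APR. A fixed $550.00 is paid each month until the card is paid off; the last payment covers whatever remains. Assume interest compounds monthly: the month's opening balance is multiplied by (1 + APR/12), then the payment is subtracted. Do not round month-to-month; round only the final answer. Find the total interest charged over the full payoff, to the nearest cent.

Monthly rate r = 16.1%/12 = 1.34167% = 0.0134167.
Payoff takes n = ⌈−ln(1 − rB₀/P)/ln(1+r)⌉ = ⌈15.656⌉ = 16 payments; the last is $361.46.
Total paid = 15·$550.00 + $361.46 = $8,611.46.
Total interest = total paid − principal = $8,611.46 − $7,720.00 = $891.46.

$891.46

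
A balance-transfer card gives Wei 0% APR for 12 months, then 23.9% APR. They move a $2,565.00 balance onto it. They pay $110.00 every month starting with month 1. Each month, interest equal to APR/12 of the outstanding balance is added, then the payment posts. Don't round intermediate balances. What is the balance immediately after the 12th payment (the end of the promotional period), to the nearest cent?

Promo months 1–12 at r₀ = 0%/12 = 0; months 13+ at r₁ = 23.9%/12 = 0.0199167.
After month 12 (no interest yet): B = $2,565.00 − 12·$110.00 = $1,245.00.

$1,245.00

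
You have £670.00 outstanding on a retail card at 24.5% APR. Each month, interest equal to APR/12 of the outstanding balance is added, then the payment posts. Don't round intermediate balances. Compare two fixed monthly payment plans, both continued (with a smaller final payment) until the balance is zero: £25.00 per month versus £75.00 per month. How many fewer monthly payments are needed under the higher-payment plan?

30 fewer payments

Monthly rate r = 24.5%/12 = 2.04167% = 0.0204167.
At £25.00/mo: n = ⌈−ln(1 − rB₀/P)/ln(1+r)⌉ = 40 payments (last £4.99); total interest = total paid − £670.00 = £309.99.
At £75.00/mo: 10 payments (last £72.27); total interest £77.27.
Payments saved = 40 − 10 = 30.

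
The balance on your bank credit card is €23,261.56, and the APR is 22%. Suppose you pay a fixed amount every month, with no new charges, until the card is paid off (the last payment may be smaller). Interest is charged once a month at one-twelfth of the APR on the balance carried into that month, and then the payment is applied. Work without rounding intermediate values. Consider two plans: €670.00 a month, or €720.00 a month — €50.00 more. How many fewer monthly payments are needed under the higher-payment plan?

Monthly rate r = 22%/12 = 1.83333% = 0.0183333.
At €670.00/mo: n = ⌈−ln(1 − rB₀/P)/ln(1+r)⌉ = 56 payments (last €473.42); total interest = total paid − €23,261.56 = €14,061.86.
At €720.00/mo: 50 payments (last €280.80); total interest €12,299.24.
Payments saved = 56 − 50 = 6.

6 fewer payments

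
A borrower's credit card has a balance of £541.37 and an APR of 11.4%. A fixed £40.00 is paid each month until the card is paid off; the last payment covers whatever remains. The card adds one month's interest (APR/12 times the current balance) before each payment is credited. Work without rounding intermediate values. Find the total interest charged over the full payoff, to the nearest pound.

Monthly rate r = 11.4%/12 = 0.95% = 0.0095.
Payoff takes n = ⌈−ln(1 − rB₀/P)/ln(1+r)⌉ = ⌈14.556⌉ = 15 payments; the last is £22.27.
Total paid = 14·£40.00 + £22.27 = £582.27.
Total interest = total paid − principal = £582.27 − £541.37 = £40.90.

£41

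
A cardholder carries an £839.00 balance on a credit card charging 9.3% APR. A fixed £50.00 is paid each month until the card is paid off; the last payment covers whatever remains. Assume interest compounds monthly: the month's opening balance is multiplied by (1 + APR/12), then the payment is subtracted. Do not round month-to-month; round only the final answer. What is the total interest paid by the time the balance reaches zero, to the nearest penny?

£63.29

Monthly rate r = 9.3%/12 = 0.775% = 0.00775.
Payoff takes n = ⌈−ln(1 − rB₀/P)/ln(1+r)⌉ = ⌈18.046⌉ = 19 payments; the last is £2.29.
Total paid = 18·£50.00 + £2.29 = £902.29.
Total interest = total paid − principal = £902.29 − £839.00 = £63.29.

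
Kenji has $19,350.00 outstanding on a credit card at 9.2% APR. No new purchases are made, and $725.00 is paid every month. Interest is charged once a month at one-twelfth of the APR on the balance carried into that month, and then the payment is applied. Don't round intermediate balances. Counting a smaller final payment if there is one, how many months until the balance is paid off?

Monthly rate r = 9.2%/12 = 0.766667% = 0.00766667.
Recurrence: B ← B·(1+r) − $725.00.
Month 1: interest $148.35; balance after payment $18,773.35.
Month 2: interest $143.93; balance after payment $18,192.28.
Closed form: n = −ln(1 − rB₀/P)/ln(1+r) = −ln(0.79538)/ln(1.00767) ≈ 29.976, so the balance reaches zero during payment 30.

30 payments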